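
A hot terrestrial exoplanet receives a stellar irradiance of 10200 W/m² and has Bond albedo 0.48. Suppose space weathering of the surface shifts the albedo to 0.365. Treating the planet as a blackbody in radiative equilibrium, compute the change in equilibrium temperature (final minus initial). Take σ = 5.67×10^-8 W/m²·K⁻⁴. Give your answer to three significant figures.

20.0 kelvin

Before: T₁ = [10200·0.52/(4σ)]^(1/4) = 391.1 K.
With α = 0.365, T₂ = 411.1 K.
Change: 411.1 − 391.1 = 20.03 K.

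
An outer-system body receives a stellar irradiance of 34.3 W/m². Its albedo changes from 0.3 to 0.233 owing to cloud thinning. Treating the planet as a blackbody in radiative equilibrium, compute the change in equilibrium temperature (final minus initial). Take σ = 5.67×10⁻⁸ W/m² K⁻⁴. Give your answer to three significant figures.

With α = 0.3, T₁ = 101.4 K.
After:  T₂ = [34.30·0.767/(4σ)]^(1/4) = 103.8 K.
ΔT = T₂ − T₁ = 2.345 K.

2.34 K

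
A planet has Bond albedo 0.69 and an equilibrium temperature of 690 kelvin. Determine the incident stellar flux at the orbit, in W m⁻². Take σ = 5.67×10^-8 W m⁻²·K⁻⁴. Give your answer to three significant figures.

1.66×10^5 W m⁻²

From S(1−α)/4 = σT⁴: S = 4σT⁴/(1−α).
σT⁴ = 5.67×10⁻⁸·(690)⁴ = 12850 W m⁻².
S = 4·12850/0.31 = 1.658×10^5 W m⁻².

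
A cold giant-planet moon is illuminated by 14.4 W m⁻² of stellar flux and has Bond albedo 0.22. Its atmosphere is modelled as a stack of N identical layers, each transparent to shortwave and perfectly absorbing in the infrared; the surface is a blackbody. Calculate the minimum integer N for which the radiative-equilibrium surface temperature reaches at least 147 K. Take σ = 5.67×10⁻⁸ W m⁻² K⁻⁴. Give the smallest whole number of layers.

Top-of-atmosphere balance: σT_e⁴ = S(1−α)/4 = 2.808 W m⁻² → T_e = 83.89 K.
Since T_s⁴ = (N+1)T_e⁴, we need N ≥ (T_s/T_e)⁴ − 1 = 8.429.
Rounding up, N = 9.

9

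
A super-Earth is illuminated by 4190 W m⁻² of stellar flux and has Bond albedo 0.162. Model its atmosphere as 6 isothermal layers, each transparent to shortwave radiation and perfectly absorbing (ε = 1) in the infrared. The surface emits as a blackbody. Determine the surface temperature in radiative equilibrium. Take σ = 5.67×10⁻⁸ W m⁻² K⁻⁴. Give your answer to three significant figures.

574 kelvin

OLR = S(1−α)/4 = 877.8 W m⁻²; the top layer radiates at T_e = 352.7 K.
For an N-layer opaque stack, T_s⁴ = (N+1)T_e⁴, hence T_s = (7)^(1/4)×352.7 K = 573.8 K.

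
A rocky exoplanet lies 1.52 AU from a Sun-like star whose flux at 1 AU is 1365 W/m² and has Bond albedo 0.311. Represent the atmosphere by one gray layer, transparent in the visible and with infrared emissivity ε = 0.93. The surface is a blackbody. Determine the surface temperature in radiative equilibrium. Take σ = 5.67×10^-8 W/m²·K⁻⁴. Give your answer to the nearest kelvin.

241 kelvin

By the inverse-square law, S = 1365/1.52² = 590.8 W/m².
The planet radiates to space at T_e = [S(1−α)/(4σ)]^(1/4) = 205.8 K.
For a single slab of emissivity ε, T_s⁴ = 2T_e⁴/(2−ε); thus T_s = 205.8·(1.869)^(1/4) = 240.7 K.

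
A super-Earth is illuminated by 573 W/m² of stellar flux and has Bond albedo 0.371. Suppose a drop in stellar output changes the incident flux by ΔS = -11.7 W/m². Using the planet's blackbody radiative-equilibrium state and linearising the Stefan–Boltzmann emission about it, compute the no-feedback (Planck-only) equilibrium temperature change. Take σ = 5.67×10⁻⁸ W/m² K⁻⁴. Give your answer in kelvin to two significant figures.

The baseline emission temperature is T_e = 199.7 K.
Only a fraction (1−α) is absorbed and it's spread over 4πR², so ΔF = (1−α)ΔS/4 = -1.840 W/m².
Linearising σT⁴ gives d(σT⁴)/dT = 4σT_e³ = 1.805 W/m² per K.
ΔT₀ = ΔF/λ_P = -1.840/1.805 = -1.02 K.

-1.0 K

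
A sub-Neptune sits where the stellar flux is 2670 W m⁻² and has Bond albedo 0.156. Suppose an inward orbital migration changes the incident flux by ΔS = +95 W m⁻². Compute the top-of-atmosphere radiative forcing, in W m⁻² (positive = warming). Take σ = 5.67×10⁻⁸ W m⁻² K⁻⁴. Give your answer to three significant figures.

20.0 W m⁻²

TOA radiative forcing: ΔF = (1−α)ΔS/4 = 0.844·(+95)/4 = 20.04 W m⁻².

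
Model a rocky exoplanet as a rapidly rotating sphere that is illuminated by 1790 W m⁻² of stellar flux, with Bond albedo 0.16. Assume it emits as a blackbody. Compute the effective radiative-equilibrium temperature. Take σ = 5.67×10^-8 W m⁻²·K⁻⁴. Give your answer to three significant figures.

Absorbed flux (global mean): S(1−α)/4 = 1790·0.84/4 = 375.9 W m⁻².
In equilibrium σT⁴ equals this, so T = 285.3 K.

285 K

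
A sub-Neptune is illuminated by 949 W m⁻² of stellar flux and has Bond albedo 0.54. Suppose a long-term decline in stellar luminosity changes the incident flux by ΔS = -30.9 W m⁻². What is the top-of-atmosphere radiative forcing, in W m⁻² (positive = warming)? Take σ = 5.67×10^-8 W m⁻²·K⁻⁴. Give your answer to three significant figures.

-3.55 W m⁻²

ΔF = Δ[S(1−α)]/4 = (1−0.54)·-30.9/4 = -3.553 W m⁻².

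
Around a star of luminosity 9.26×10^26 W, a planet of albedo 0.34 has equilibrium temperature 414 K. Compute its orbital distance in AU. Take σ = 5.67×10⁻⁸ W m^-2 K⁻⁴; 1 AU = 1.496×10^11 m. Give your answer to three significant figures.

Required flux: S = 4σT⁴/(1−α) = 10090 W m^-2.
Then d = [L/(4πS)]^(1/2) = 8.544×10^10 m, i.e. 0.5711 AU.

0.571 AU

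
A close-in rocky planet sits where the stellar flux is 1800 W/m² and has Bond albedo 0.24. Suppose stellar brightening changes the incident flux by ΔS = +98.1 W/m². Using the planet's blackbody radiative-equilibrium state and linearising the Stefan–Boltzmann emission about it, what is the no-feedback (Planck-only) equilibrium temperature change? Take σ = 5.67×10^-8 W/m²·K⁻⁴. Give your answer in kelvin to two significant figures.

Reference equilibrium: T_e = [S(1−α)/(4σ)]^(1/4) = 278.7 K.
Only a fraction (1−α) is absorbed and it's spread over 4πR², so ΔF = (1−α)ΔS/4 = 18.64 W/m².
Planck response: λ_P = 4σT_e³ = 4·5.67×10⁻⁸·(278.7)³ = 4.909 W/m²/K.
So ΔT₀ = 18.64/4.909 = 3.80 K.

3.8 kelvin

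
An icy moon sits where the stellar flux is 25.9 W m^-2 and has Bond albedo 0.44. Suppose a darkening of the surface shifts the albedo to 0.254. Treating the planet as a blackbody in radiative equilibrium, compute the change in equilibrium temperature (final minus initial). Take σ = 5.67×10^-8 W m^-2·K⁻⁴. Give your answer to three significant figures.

6.65 K

With α = 0.44, T₁ = 89.43 K.
Final:   T₂ = [S(1−0.254)/(4σ)]^(1/4) = 96.07 K.
ΔT = T₂ − T₁ = 6.647 K.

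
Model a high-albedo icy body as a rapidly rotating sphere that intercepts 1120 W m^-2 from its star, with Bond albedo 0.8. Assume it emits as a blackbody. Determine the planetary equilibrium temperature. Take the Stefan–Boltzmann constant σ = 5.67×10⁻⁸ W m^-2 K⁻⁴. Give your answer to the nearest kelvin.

177 K

The planet absorbs (1−α)S over its disc πR² and re-emits over 4πR², so the mean absorbed flux is (1−0.8)·1120/4 = 56.00 W m^-2.
Balancing against σT⁴: T = (56.00/5.67×10⁻⁸)^(1/4) = 177.3 K.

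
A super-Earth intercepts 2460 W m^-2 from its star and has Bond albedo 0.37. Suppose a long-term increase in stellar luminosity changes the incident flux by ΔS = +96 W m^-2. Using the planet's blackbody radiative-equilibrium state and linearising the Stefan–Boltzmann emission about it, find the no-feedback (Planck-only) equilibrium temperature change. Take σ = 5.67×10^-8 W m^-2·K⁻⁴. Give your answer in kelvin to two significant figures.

The baseline emission temperature is T_e = 287.5 K.
ΔF = Δ[S(1−α)]/4 = (1−0.37)·+96/4 = 15.12 W m^-2.
The Planck feedback parameter is 4σT_e³ = 5.390 W m^-2/K.
Hence the no-feedback warming is ΔF/(4σT_e³) = 2.81 K.

2.8 K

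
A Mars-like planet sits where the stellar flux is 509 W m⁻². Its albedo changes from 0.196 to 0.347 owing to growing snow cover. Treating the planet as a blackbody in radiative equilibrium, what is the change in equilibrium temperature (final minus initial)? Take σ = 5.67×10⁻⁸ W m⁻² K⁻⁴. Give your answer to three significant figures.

Initial: T₁ = [S(1−0.196)/(4σ)]^(1/4) = 206.1 K.
Final:   T₂ = [S(1−0.347)/(4σ)]^(1/4) = 195.7 K.
Change: 195.7 − 206.1 = -10.44 K.

-10.4 K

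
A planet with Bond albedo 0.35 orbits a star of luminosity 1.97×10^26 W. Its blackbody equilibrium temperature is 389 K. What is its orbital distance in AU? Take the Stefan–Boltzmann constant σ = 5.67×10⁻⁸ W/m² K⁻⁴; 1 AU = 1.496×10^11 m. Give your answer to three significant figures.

The flux needed for this T is 4σT⁴/(1−0.35) = 7990 W/m².
Then d = [L/(4πS)]^(1/2) = 4.430×10^10 m, i.e. 0.2961 AU.

0.296 AU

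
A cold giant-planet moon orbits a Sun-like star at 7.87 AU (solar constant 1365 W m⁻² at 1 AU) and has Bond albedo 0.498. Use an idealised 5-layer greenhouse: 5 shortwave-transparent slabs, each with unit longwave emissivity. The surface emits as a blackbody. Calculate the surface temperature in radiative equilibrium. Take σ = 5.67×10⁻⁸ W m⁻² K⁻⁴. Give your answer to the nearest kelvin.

By the inverse-square law, S = 1365/7.87² = 22.04 W m⁻².
OLR = S(1−α)/4 = 2.766 W m⁻²; the top layer radiates at T_e = 83.57 K.
With N = 5 opaque layers, T_s = (N+1)^(1/4)·T_e = 6^(1/4)·83.57 = 130.8 K.

131 kelvin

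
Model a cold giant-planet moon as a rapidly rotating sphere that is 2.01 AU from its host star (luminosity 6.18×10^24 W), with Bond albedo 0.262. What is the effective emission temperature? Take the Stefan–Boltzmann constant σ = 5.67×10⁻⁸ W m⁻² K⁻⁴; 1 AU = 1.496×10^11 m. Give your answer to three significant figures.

Orbital distance: d = 2.01 AU = 3.007×10^11 m.
Spreading L over a sphere of radius d: S = 6.18×10^24/(4π·3.01×10^11²) = 5.439 W m⁻².
The planet absorbs (1−α)S over its disc πR² and re-emits over 4πR², so the mean absorbed flux is (1−0.262)·5.439/4 = 1.004 W m⁻².
Balancing against σT⁴: T = (1.004/5.67×10⁻⁸)^(1/4) = 64.86 K.

64.9 K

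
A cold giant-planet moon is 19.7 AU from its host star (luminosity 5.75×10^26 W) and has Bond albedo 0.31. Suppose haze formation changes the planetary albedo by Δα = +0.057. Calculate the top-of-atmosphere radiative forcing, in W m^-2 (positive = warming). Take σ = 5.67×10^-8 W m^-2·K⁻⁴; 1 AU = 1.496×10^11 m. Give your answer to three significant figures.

-0.0751 W m^-2

Orbital distance: d = 19.7 AU = 2.947×10^12 m.
S = L/(4πd²) = 5.268 W m^-2.
The change in absorbed flux is Δ[S(1−α)/4] = −SΔα/4 = -0.07507 W m^-2.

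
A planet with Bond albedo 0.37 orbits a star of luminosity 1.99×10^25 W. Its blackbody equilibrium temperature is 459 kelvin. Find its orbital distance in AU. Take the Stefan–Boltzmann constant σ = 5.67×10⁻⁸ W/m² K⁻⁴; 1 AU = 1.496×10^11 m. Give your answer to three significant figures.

0.0665 AU

Required flux: S = 4σT⁴/(1−α) = 15980 W/m².
From L = 4πd²S, d = √(1.99×10^25/(4π·15980)) = 9.955×10^9 m = 0.06654 AU.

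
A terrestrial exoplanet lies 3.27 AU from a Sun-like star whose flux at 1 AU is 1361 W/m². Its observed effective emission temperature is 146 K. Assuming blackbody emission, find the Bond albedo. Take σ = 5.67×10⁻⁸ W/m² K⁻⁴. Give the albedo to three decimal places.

Flux at the orbit: S = 1361/(3.27)² = 127.3 W/m².
From σT⁴ = S(1−α)/4 we invert for α: 1−α = 4σT⁴/S.
4σT⁴ = 4·5.67×10⁻⁸·(146)⁴ = 103.1 W/m².
Hence α = 1 − 103.1/127.3 = 0.1904.

0.190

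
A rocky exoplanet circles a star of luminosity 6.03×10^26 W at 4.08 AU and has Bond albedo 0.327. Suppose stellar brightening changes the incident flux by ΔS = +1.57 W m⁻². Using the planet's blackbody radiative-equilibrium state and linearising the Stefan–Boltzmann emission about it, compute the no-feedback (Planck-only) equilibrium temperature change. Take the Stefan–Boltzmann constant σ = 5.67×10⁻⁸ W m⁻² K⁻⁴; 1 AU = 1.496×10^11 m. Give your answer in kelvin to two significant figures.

0.43 K

d = 4.08 × 1.496×10^11 m = 6.104×10^11 m.
Flux at the orbit: S = L/(4πd²) = 6.03×10^26/(4π·(6.10×10^11)²) = 128.8 W m⁻².
Reference equilibrium: T_e = [S(1−α)/(4σ)]^(1/4) = 139.8 K.
ΔF = Δ[S(1−α)]/4 = (1−0.327)·+1.57/4 = 0.2642 W m⁻².
Planck response: λ_P = 4σT_e³ = 4·5.67×10⁻⁸·(139.8)³ = 0.6200 W m⁻²/K.
Hence the no-feedback warming is ΔF/(4σT_e³) = 0.426 K.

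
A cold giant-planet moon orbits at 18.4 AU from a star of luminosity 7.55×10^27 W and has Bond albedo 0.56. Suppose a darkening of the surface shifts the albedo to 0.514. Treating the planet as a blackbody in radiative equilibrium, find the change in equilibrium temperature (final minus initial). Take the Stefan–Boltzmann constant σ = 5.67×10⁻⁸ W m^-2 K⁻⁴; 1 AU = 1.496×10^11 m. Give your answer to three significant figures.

2.80 K

d = 18.4 × 1.496×10^11 m = 2.753×10^12 m.
S = L/(4πd²) = 79.29 W m^-2.
Before: T₁ = [79.29·0.44/(4σ)]^(1/4) = 111.4 K.
After:  T₂ = [79.29·0.486/(4σ)]^(1/4) = 114.2 K.
Change: 114.2 − 111.4 = 2.803 K.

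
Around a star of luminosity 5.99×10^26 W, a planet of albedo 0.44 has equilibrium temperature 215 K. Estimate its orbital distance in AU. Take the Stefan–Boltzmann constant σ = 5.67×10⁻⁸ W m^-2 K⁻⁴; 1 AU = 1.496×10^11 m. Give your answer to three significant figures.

Energy balance gives S = 4σT⁴/(1−α) = 865.4 W m^-2.
From L = 4πd²S, d = √(5.99×10^26/(4π·865.4)) = 2.347×10^11 m = 1.569 AU.

1.57 AU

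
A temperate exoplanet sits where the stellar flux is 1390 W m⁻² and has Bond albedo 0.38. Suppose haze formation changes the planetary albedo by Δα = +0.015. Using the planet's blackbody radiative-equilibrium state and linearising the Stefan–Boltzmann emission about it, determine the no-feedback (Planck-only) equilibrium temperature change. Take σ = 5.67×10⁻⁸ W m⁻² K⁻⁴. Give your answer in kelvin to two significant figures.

Reference equilibrium: T_e = [S(1−α)/(4σ)]^(1/4) = 248.3 K.
TOA radiative forcing: ΔF = −S·Δα/4 = −1390·(+0.015)/4 = -5.212 W m⁻².
The Planck feedback parameter is 4σT_e³ = 3.471 W m⁻²/K.
Hence the no-feedback warming is ΔF/(4σT_e³) = -1.50 K.

-1.5 K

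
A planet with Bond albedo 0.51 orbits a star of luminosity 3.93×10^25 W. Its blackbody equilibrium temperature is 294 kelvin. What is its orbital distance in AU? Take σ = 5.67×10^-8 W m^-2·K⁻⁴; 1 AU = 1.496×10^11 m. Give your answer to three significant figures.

0.201 AU

Required flux: S = 4σT⁴/(1−α) = 3458 W m^-2.
Then d = [L/(4πS)]^(1/2) = 3.007×10^10 m, i.e. 0.2010 AU.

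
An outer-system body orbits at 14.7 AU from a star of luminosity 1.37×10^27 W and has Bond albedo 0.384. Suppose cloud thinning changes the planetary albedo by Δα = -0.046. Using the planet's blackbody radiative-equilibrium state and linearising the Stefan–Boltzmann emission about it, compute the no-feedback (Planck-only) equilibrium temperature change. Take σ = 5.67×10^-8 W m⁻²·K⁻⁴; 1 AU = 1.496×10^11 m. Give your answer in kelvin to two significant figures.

1.7 K

d = 14.7 × 1.496×10^11 m = 2.199×10^12 m.
Flux at the orbit: S = L/(4πd²) = 1.37×10^27/(4π·(2.20×10^12)²) = 22.54 W m⁻².
The baseline emission temperature is T_e = 88.46 K.
TOA radiative forcing: ΔF = −S·Δα/4 = −22.54·(-0.046)/4 = 0.2592 W m⁻².
Linearising σT⁴ gives d(σT⁴)/dT = 4σT_e³ = 0.1570 W m⁻² per K.
Hence the no-feedback warming is ΔF/(4σT_e³) = 1.65 K.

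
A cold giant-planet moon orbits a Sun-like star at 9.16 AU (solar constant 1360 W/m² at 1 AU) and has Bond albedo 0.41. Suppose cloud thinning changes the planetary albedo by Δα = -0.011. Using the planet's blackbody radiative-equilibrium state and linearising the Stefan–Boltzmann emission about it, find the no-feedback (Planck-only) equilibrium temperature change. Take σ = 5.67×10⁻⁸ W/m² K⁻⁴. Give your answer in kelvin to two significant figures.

By the inverse-square law, S = 1360/9.16² = 16.21 W/m².
Reference equilibrium: T_e = [S(1−α)/(4σ)]^(1/4) = 80.58 K.
TOA radiative forcing: ΔF = −S·Δα/4 = −16.21·(-0.011)/4 = 0.04457 W/m².
Linearising σT⁴ gives d(σT⁴)/dT = 4σT_e³ = 0.1187 W/m² per K.
ΔT₀ = ΔF/λ_P = 0.04457/0.1187 = 0.376 K.

0.38 K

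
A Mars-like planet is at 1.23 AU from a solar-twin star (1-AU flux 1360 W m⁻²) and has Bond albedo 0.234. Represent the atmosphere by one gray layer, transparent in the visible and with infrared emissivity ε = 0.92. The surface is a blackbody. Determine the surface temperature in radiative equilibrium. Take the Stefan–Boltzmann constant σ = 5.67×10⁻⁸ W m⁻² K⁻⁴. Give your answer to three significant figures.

By the inverse-square law, S = 1360/1.23² = 898.9 W m⁻².
Effective emission temperature (TOA balance): σT_e⁴ = S(1−α)/4 = 172.1 W m⁻² → T_e = 234.7 K.
Surface balance with a leaky layer gives σT_s⁴ = σT_e⁴·2/(2−ε), so T_s = T_e·[2/(2−0.92)]^(1/4) = 273.8 K.

274 kelvin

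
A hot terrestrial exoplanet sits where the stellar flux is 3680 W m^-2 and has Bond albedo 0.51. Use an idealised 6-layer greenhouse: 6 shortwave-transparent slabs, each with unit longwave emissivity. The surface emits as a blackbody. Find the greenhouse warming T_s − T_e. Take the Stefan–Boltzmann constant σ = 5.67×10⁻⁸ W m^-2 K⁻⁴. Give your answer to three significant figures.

OLR = S(1−α)/4 = 450.8 W m^-2; the top layer radiates at T_e = 298.6 K.
T_s = (N+1)^(1/4)·T_e = 485.7 K.
So the greenhouse effect raises the surface by 485.7 − 298.6 = 187.1 K.

187 K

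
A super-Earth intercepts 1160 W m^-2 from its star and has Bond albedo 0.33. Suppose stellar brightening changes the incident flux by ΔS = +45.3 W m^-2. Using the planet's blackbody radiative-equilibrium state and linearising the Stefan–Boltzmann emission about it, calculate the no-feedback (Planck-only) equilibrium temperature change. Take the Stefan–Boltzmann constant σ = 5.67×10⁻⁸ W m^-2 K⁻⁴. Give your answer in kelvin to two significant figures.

Unperturbed T_e = [1160·(1−0.33)/(4σ)]^¼ = 241.9 K.
Only a fraction (1−α) is absorbed and it's spread over 4πR², so ΔF = (1−α)ΔS/4 = 7.588 W m^-2.
The Planck feedback parameter is 4σT_e³ = 3.212 W m^-2/K.
So ΔT₀ = 7.588/3.212 = 2.36 K.

2.4 K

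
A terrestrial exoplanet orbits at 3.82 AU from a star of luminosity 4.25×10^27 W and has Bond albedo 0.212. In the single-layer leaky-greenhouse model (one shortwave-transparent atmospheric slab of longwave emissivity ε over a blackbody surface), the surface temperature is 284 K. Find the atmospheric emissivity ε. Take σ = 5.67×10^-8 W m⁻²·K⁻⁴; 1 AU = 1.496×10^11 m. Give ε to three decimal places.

0.894

d = 3.82 × 1.496×10^11 m = 5.715×10^11 m.
S = L/(4πd²) = 1036 W m⁻².
Effective temperature: T_e = [S(1−α)/(4σ)]^(1/4) = 244.9 K.
T_s⁴ = T_e⁴·2/(2−ε) → ε = 2 − 2(T_e/T_s)⁴ = 2 − 2·(244.9/284)⁴ = 0.8938.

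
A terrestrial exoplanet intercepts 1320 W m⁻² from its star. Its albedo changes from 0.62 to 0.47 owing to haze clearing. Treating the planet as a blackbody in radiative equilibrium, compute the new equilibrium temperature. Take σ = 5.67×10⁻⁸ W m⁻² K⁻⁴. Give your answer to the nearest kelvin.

236 K

New equilibrium: T₂ = [(1−0.47)·1320/(4σ)]^(1/4) = 235.7 K.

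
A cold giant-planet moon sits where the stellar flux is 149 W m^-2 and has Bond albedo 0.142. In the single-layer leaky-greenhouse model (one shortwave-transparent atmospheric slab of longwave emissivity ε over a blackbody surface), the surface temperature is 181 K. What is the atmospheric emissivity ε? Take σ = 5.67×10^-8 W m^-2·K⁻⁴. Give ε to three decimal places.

0.950

Effective temperature: T_e = [S(1−α)/(4σ)]^(1/4) = 154.1 K.
Since (2−ε)/2 = (T_e/T_s)⁴ = 0.5252, ε = 0.9496.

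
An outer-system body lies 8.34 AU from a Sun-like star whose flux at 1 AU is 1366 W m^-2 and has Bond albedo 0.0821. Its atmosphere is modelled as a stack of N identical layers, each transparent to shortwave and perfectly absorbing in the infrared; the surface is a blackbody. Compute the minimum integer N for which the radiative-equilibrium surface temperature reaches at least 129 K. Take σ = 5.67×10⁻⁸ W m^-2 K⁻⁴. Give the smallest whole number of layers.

By the inverse-square law, S = 1366/8.34² = 19.64 W m^-2.
OLR = S(1−α)/4 = 4.507 W m^-2; the top layer radiates at T_e = 94.42 K.
T_s = (N+1)^(1/4)·T_e ≥ 129 K requires N+1 ≥ (T_s/T_e)⁴ = (129/94.42)⁴ = 3.484.
Rounding up, N = 3.

3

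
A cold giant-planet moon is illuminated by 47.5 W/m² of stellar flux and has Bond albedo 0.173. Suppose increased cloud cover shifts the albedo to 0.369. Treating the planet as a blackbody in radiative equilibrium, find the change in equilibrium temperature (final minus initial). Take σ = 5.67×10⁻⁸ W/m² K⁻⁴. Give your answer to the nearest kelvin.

With α = 0.173, T₁ = 114.7 K.
With α = 0.369, T₂ = 107.2 K.
Change: 107.2 − 114.7 = -7.501 K.

-8 K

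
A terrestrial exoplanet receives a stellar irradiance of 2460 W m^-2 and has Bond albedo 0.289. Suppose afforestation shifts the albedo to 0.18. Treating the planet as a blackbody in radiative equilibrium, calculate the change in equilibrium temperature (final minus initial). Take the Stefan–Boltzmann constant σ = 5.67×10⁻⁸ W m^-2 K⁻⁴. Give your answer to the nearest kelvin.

Before: T₁ = [2460·0.711/(4σ)]^(1/4) = 296.3 K.
With α = 0.18, T₂ = 307.1 K.
ΔT = T₂ − T₁ = 10.76 K.

11 kelvin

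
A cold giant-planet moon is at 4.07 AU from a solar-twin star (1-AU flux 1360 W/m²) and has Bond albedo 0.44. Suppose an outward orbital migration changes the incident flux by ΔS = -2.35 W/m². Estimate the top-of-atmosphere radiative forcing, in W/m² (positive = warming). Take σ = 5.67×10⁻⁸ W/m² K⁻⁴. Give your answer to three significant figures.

By the inverse-square law, S = 1360/4.07² = 82.10 W/m².
TOA radiative forcing: ΔF = (1−α)ΔS/4 = 0.56·(-2.35)/4 = -0.3290 W/m².

-0.329 W/m²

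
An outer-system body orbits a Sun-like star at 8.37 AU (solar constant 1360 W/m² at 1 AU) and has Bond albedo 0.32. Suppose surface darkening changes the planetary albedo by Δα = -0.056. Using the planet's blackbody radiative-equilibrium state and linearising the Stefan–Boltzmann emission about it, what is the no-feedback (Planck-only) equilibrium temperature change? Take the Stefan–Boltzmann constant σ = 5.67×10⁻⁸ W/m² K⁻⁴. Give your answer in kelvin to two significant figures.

1.8 K

Flux at the orbit: S = 1360/(8.37)² = 19.41 W/m².
Unperturbed T_e = [19.41·(1−0.32)/(4σ)]^¼ = 87.35 K.
ΔF = −(S/4)Δα = −(19.41/4)×(-0.056) = 0.2718 W/m².
Planck response: λ_P = 4σT_e³ = 4·5.67×10⁻⁸·(87.35)³ = 0.1511 W/m²/K.
Hence the no-feedback warming is ΔF/(4σT_e³) = 1.80 K.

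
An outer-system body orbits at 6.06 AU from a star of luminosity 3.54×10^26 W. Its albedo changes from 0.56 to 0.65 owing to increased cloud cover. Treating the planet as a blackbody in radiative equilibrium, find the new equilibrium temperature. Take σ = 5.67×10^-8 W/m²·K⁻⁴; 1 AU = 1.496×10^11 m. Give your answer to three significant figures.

d = 6.06 × 1.496×10^11 m = 9.066×10^11 m.
S = L/(4πd²) = 34.28 W/m².
New equilibrium: T₂ = [(1−0.65)·34.28/(4σ)]^(1/4) = 85.28 K.

85.3 K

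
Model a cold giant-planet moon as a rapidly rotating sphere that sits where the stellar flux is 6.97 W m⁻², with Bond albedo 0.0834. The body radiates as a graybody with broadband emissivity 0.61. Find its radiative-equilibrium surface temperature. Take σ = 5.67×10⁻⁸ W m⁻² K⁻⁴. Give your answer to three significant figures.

Averaging over the sphere, the absorbed flux is S(1−α)/4 = 1.597 W m⁻².
Equating to εσT⁴ with ε = 0.61: T = (1.597/0.61σ)^(1/4) = 82.43 K.

82.4 K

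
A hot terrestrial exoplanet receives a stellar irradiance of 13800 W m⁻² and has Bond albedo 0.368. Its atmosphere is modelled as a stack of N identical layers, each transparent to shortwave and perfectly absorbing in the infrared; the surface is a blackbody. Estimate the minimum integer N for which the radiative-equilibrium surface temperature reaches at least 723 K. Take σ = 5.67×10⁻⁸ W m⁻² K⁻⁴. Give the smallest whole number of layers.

7

Top-of-atmosphere balance: σT_e⁴ = S(1−α)/4 = 2180 W m⁻² → T_e = 442.8 K.
T_s = (N+1)^(1/4)·T_e ≥ 723 K requires N+1 ≥ (T_s/T_e)⁴ = (723/442.8)⁴ = 7.106.
Rounding up, N = 7.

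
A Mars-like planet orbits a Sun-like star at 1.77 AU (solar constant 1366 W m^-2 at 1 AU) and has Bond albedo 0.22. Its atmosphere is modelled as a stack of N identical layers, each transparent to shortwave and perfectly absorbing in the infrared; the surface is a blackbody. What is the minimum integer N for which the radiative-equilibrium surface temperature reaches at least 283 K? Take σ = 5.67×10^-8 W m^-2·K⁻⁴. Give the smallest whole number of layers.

Irradiance scales as 1/d², so S = 1366 W m^-2 × (1/1.77)² = 436.0 W m^-2.
The effective emission temperature is T_e = [S(1−α)/(4σ)]^¼ = 196.8 K.
Need (N+1)T_e⁴ ≥ T_s⁴, i.e. N+1 ≥ (283/196.8)⁴ = 4.278.
Rounding up, N = 4.

4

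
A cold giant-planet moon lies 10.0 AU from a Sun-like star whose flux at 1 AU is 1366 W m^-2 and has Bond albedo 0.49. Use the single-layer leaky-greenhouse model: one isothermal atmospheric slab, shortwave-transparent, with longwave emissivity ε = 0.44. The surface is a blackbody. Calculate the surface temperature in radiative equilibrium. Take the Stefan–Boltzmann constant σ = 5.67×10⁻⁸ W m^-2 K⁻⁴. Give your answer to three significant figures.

79.2 kelvin

By the inverse-square law, S = 1366/10.0² = 13.66 W m^-2.
The planet radiates to space at T_e = [S(1−α)/(4σ)]^(1/4) = 74.45 K.
Surface balance with a leaky layer gives σT_s⁴ = σT_e⁴·2/(2−ε), so T_s = T_e·[2/(2−0.44)]^(1/4) = 79.22 K.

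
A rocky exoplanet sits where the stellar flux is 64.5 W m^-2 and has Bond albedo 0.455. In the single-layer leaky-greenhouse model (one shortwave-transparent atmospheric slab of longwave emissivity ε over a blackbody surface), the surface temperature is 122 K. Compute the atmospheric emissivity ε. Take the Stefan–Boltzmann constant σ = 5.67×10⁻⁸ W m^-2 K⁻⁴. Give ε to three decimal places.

0.601

TOA balance gives T_e = 111.6 K.
Inverting T_s⁴ = 2T_e⁴/(2−ε): (T_e/T_s)⁴ = 0.6996, so ε = 2(1 − 0.6996) = 0.6007.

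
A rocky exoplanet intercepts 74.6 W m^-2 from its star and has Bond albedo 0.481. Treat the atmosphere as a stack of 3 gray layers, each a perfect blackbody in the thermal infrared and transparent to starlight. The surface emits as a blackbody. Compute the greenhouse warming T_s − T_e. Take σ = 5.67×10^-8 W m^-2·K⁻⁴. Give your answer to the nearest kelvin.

OLR = S(1−α)/4 = 9.679 W m^-2; the top layer radiates at T_e = 114.3 K.
T_s = (N+1)^(1/4)·T_e = 161.7 K.
So the greenhouse effect raises the surface by 161.7 − 114.3 = 47.35 K.

47 kelvin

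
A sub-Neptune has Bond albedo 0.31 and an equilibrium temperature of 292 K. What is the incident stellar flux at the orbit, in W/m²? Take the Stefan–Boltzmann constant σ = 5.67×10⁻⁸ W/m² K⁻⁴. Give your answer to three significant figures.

2390 W/m²

Invert the energy balance for S: S = 4σT⁴/(1−α).
The emitted flux is σT⁴ = 412.2 W/m².
S = 4·412.2/0.69 = 2390 W/m².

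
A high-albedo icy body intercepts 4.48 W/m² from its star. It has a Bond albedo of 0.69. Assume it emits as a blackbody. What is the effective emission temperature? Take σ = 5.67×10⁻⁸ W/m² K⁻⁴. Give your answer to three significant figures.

49.7 K

The planet absorbs (1−α)S over its disc πR² and re-emits over 4πR², so the mean absorbed flux is (1−0.69)·4.480/4 = 0.3472 W/m².
Set σT⁴ = 0.3472 → T = (0.3472/σ)^(1/4) = 49.74 K.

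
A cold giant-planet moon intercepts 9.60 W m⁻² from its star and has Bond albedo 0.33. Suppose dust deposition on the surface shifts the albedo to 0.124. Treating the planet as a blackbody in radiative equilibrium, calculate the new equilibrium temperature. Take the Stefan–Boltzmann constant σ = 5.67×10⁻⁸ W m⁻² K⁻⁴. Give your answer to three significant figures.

T₂ = [S(1−α₂)/(4σ)]^(1/4) = [9.600·0.876/(4σ)]^(1/4) = 78.03 K.

78.0 kelvin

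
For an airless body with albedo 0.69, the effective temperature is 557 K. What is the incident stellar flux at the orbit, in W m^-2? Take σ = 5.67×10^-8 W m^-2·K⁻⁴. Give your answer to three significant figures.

From S(1−α)/4 = σT⁴: S = 4σT⁴/(1−α).
The emitted flux is σT⁴ = 5458 W m^-2.
So S = 4×5458/(1−0.69) = 70420 W m^-2.

70400 W m^-2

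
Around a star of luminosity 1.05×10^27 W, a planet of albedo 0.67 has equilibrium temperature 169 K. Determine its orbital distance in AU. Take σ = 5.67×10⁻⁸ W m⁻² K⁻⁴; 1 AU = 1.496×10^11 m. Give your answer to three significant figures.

Energy balance gives S = 4σT⁴/(1−α) = 560.6 W m⁻².
From L = 4πd²S, d = √(1.05×10^27/(4π·560.6)) = 3.861×10^11 m = 2.581 AU.

2.58 AU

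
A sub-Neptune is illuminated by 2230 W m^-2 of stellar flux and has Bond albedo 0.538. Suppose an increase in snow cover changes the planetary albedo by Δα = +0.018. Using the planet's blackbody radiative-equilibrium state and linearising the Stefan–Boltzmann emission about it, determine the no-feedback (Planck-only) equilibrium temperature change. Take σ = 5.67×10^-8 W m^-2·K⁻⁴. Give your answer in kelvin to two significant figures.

Reference equilibrium: T_e = [S(1−α)/(4σ)]^(1/4) = 259.6 K.
The change in absorbed flux is Δ[S(1−α)/4] = −SΔα/4 = -10.03 W m^-2.
Linearising σT⁴ gives d(σT⁴)/dT = 4σT_e³ = 3.968 W m^-2 per K.
ΔT₀ = ΔF/λ_P = -10.03/3.968 = -2.53 K.

-2.5 kelvin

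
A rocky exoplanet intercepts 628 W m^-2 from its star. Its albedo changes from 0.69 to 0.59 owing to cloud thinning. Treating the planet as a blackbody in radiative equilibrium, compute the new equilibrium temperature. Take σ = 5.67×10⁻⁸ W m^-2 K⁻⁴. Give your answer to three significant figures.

184 kelvin

T₂ = [S(1−α₂)/(4σ)]^(1/4) = [628.0·0.41/(4σ)]^(1/4) = 183.6 K.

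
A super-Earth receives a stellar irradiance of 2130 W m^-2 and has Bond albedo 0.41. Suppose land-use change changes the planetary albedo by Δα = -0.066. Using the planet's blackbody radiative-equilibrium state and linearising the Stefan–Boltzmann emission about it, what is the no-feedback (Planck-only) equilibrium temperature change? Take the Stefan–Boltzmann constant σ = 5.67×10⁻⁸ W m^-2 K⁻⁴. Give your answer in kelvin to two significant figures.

Unperturbed T_e = [2130·(1−0.41)/(4σ)]^¼ = 272.8 K.
ΔF = −(S/4)Δα = −(2130/4)×(-0.066) = 35.15 W m^-2.
Planck response: λ_P = 4σT_e³ = 4·5.67×10⁻⁸·(272.8)³ = 4.606 W m^-2/K.
ΔT₀ = ΔF/λ_P = 35.15/4.606 = 7.63 K.

7.6 kelvin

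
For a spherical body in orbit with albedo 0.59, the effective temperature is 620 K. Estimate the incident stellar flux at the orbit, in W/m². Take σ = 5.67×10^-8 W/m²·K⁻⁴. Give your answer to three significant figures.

81700 W/m²

Invert the energy balance for S: S = 4σT⁴/(1−α).
σT⁴ = 5.67×10⁻⁸·(620)⁴ = 8378 W/m².
S = 4·8378/0.41 = 81740 W/m².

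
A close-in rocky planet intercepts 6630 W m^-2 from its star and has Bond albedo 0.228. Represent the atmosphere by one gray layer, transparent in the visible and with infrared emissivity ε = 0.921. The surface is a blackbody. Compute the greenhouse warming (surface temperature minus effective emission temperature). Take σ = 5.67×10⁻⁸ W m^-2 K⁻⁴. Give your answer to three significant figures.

64.7 K

At the top of the atmosphere, σT_e⁴ = S(1−α)/4 = 1280 W m^-2, giving T_e = 387.6 K.
The surface balance (absorbed SW + ε·downward IR = σT_s⁴) with T_a⁴ = T_s⁴/2 reduces to T_s = T_e·[2/(2−ε)]^¼ = 452.2 K.
T_s − T_e = 452.2 − 387.6 = 64.66 K.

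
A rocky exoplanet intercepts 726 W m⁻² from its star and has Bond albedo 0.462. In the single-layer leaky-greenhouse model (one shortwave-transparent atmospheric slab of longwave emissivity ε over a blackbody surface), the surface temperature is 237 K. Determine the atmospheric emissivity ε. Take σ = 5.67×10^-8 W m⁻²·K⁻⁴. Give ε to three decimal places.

0.908

First, T_e = [726.0·(1−0.462)/(4σ)]^(1/4) = 203.7 K.
Inverting T_s⁴ = 2T_e⁴/(2−ε): (T_e/T_s)⁴ = 0.5459, so ε = 2(1 − 0.5459) = 0.9083.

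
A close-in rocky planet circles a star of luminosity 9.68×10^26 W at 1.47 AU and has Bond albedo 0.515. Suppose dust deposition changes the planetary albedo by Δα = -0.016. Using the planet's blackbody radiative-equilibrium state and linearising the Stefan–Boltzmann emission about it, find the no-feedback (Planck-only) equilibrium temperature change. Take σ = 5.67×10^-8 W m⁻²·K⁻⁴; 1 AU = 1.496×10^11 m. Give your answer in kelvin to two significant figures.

d = 1.47 × 1.496×10^11 m = 2.199×10^11 m.
S = L/(4πd²) = 1593 W m⁻².
The baseline emission temperature is T_e = 241.6 K.
ΔF = −(S/4)Δα = −(1593/4)×(-0.016) = 6.371 W m⁻².
Planck response: λ_P = 4σT_e³ = 4·5.67×10⁻⁸·(241.6)³ = 3.198 W m⁻²/K.
ΔT₀ = ΔF/λ_P = 6.371/3.198 = 1.99 K.

2.0 kelvin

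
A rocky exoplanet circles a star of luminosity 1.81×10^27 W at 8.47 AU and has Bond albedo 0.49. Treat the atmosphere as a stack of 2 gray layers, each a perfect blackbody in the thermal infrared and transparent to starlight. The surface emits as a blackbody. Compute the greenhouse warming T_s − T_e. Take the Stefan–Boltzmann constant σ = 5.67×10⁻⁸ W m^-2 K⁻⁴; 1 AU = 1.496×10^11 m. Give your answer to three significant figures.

37.7 kelvin

Orbital distance: d = 8.47 AU = 1.267×10^12 m.
Flux at the orbit: S = L/(4πd²) = 1.81×10^27/(4π·(1.27×10^12)²) = 89.71 W m^-2.
OLR = S(1−α)/4 = 11.44 W m^-2; the top layer radiates at T_e = 119.2 K.
Surface: T_s = (3)^¼·T_e = 156.8 K.
Warming: T_s − T_e = 37.67 K.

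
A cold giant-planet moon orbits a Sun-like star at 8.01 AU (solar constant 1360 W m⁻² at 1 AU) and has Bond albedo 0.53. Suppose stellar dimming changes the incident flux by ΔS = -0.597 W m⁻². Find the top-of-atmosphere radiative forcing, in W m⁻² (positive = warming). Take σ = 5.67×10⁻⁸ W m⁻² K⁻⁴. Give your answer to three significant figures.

-0.0701 W m⁻²

By the inverse-square law, S = 1360/8.01² = 21.20 W m⁻².
Only a fraction (1−α) is absorbed and it's spread over 4πR², so ΔF = (1−α)ΔS/4 = -0.07015 W m⁻².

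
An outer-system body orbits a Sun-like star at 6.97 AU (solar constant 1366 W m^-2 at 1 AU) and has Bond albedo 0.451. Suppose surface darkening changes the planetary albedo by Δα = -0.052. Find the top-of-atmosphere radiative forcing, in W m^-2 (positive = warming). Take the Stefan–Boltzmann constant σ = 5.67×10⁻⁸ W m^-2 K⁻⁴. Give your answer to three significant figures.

Irradiance scales as 1/d², so S = 1366 W m^-2 × (1/6.97)² = 28.12 W m^-2.
ΔF = −(S/4)Δα = −(28.12/4)×(-0.052) = 0.3655 W m^-2.

0.366 W m^-2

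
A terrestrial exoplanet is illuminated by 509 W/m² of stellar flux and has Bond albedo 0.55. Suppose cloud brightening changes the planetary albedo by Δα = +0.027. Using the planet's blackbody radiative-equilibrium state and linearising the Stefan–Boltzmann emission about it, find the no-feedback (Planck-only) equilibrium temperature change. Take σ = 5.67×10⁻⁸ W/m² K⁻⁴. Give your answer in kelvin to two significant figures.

Unperturbed T_e = [509.0·(1−0.55)/(4σ)]^¼ = 178.3 K.
TOA radiative forcing: ΔF = −S·Δα/4 = −509.0·(+0.027)/4 = -3.436 W/m².
The Planck feedback parameter is 4σT_e³ = 1.285 W/m²/K.
So ΔT₀ = -3.436/1.285 = -2.67 K.

-2.7 K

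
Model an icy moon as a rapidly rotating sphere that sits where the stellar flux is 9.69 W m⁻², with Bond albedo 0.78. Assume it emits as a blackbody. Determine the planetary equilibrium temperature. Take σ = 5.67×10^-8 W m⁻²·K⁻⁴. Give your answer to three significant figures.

Averaging over the sphere, the absorbed flux is S(1−α)/4 = 0.5329 W m⁻².
In equilibrium σT⁴ equals this, so T = 55.37 K.

55.4 K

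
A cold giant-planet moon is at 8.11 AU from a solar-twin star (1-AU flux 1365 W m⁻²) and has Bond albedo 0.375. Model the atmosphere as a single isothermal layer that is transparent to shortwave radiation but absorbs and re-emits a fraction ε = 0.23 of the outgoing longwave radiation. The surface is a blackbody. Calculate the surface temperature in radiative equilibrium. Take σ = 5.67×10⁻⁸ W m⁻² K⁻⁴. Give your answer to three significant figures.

Irradiance scales as 1/d², so S = 1365 W m⁻² × (1/8.11)² = 20.75 W m⁻².
At the top of the atmosphere, σT_e⁴ = S(1−α)/4 = 3.243 W m⁻², giving T_e = 86.96 K.
For a single slab of emissivity ε, T_s⁴ = 2T_e⁴/(2−ε); thus T_s = 86.96·(1.13)^(1/4) = 89.66 K.

89.7 kelvin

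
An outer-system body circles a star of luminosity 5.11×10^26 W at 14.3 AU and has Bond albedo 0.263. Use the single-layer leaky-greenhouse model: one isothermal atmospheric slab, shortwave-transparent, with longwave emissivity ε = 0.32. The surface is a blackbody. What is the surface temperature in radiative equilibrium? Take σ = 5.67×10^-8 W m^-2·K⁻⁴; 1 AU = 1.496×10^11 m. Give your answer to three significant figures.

Orbital distance: d = 14.3 AU = 2.139×10^12 m.
Flux at the orbit: S = L/(4πd²) = 5.11×10^26/(4π·(2.14×10^12)²) = 8.885 W m^-2.
At the top of the atmosphere, σT_e⁴ = S(1−α)/4 = 1.637 W m^-2, giving T_e = 73.30 K.
The surface balance (absorbed SW + ε·downward IR = σT_s⁴) with T_a⁴ = T_s⁴/2 reduces to T_s = T_e·[2/(2−ε)]^¼ = 76.57 K.

76.6 kelvin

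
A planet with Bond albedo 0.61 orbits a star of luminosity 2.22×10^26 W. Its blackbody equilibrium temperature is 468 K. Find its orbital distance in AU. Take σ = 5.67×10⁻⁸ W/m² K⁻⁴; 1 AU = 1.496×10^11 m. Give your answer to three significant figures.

Required flux: S = 4σT⁴/(1−α) = 27900 W/m².
From L = 4πd²S, d = √(2.22×10^26/(4π·27900)) = 2.516×10^10 m = 0.1682 AU.

0.168 AU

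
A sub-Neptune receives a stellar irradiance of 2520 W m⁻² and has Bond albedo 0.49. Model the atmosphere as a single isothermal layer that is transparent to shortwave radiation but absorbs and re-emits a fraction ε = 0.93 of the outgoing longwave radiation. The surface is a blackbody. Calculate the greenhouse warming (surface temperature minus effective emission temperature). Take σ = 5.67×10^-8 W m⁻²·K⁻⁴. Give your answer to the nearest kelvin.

46 kelvin

At the top of the atmosphere, σT_e⁴ = S(1−α)/4 = 321.3 W m⁻², giving T_e = 274.4 K.
The surface balance (absorbed SW + ε·downward IR = σT_s⁴) with T_a⁴ = T_s⁴/2 reduces to T_s = T_e·[2/(2−ε)]^¼ = 320.8 K.
Greenhouse warming: T_s − T_e = 46.44 K.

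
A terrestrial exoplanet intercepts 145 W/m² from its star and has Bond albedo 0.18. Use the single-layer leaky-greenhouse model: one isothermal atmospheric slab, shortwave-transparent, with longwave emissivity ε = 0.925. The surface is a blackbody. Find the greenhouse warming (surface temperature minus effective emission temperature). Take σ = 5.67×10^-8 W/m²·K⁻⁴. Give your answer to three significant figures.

25.4 K

The planet radiates to space at T_e = [S(1−α)/(4σ)]^(1/4) = 151.3 K.
The surface balance (absorbed SW + ε·downward IR = σT_s⁴) with T_a⁴ = T_s⁴/2 reduces to T_s = T_e·[2/(2−ε)]^¼ = 176.7 K.
T_s − T_e = 176.7 − 151.3 = 25.41 K.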